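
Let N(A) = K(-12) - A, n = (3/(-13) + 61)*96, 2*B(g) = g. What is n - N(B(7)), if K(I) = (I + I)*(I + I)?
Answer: 136795/26 ≈ 5261.3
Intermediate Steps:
K(I) = 4*I**2 (K(I) = (2*I)*(2*I) = 4*I**2)
B(g) = g/2
n = 75840/13 (n = (3*(-1/13) + 61)*96 = (-3/13 + 61)*96 = (790/13)*96 = 75840/13 ≈ 5833.8)
N(A) = 576 - A (N(A) = 4*(-12)**2 - A = 4*144 - A = 576 - A)
n - N(B(7)) = 75840/13 - (576 - 7/2) = 75840/13 - 1*1145/2 = 75840/13 - 1145/2 = 136795/26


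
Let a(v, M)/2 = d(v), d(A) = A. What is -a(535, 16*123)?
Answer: -1070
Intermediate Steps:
a(v, M) = 2*v
-a(535, 16*123) = -2*535 = -1*1070 = -1070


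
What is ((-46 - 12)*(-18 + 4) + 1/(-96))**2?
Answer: 6076358401/9216 ≈ 6.5933e+5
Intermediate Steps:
((-46 - 12)*(-18 + 4) + 1/(-96))**2 = (-58*(-14) - 1/96)**2 = (812 - 1/96)**2 = (77951/96)**2 = 6076358401/9216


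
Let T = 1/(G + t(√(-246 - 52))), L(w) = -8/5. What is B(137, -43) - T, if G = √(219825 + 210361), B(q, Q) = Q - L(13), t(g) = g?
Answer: -207/5 - 1/(√430186 + I*√298) ≈ -41.402 + 4.0101e-5*I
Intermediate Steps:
L(w) = -8/5 (L(w) = -8*⅕ = -8/5)
B(q, Q) = 8/5 + Q (B(q, Q) = Q - 1*(-8/5) = Q + 8/5 = 8/5 + Q)
G = √430186 ≈ 655.89
T = 1/(√430186 + I*√298) (T = 1/(√430186 + √(-246 - 52)) = 1/(√430186 + √(-298)) = 1/(√430186 + I*√298) ≈ 0.0015236 - 4.0101e-5*I)
B(137, -43) - T = (8/5 - 43) - 1/(√430186 + I*√298) = -207/5 - 1/(√430186 + I*√298)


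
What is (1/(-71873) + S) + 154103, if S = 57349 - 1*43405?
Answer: 12078042030/71873 ≈ 1.6805e+5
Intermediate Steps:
S = 13944 (S = 57349 - 43405 = 13944)
(1/(-71873) + S) + 154103 = (1/(-71873) + 13944) + 154103 = (-1/71873 + 13944) + 154103 = 1002197111/71873 + 154103 = 12078042030/71873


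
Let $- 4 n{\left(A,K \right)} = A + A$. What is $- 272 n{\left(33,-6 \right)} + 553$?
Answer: $5041$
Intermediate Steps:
$n{\left(A,K \right)} = - \frac{A}{2}$ ($n{\left(A,K \right)} = - \frac{A + A}{4} = - \frac{2 A}{4} = - \frac{A}{2}$)
$- 272 n{\left(33,-6 \right)} + 553 = - 272 \left(\left(- \frac{1}{2}\right) 33\right) + 553 = \left(-272\right) \left(- \frac{33}{2}\right) + 553 = 4488 + 553 = 5041$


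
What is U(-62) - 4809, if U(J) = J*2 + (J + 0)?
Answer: -4995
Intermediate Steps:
U(J) = 3*J (U(J) = 2*J + J = 3*J)
U(-62) - 4809 = 3*(-62) - 4809 = -186 - 4809 = -4995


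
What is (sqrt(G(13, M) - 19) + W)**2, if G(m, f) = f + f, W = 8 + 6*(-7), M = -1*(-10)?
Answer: 1089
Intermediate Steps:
M = 10
W = -34 (W = 8 - 42 = -34)
G(m, f) = 2*f
(sqrt(G(13, M) - 19) + W)**2 = (sqrt(2*10 - 19) - 34)**2 = (sqrt(20 - 19) - 34)**2 = (sqrt(1) - 34)**2 = (1 - 34)**2 = (-33)**2 = 1089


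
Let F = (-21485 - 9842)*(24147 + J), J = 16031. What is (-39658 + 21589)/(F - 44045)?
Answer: 18069/1258700251 ≈ 1.4355e-5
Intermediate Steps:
F = -1258656206 (F = (-21485 - 9842)*(24147 + 16031) = -31327*40178 = -1258656206)
(-39658 + 21589)/(F - 44045) = (-39658 + 21589)/(-1258656206 - 44045) = -18069/(-1258700251) = -18069*(-1/1258700251) = 18069/1258700251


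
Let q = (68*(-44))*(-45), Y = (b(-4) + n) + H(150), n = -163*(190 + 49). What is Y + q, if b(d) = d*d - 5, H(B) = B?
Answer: 95844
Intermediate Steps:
b(d) = -5 + d² (b(d) = d² - 5 = -5 + d²)
n = -38957 (n = -163*239 = -38957)
Y = -38796 (Y = ((-5 + (-4)²) - 38957) + 150 = ((-5 + 16) - 38957) + 150 = (11 - 38957) + 150 = -38946 + 150 = -38796)
q = 134640 (q = -2992*(-45) = 134640)
Y + q = -38796 + 134640 = 95844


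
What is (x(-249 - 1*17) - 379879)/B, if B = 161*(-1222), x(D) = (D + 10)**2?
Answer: 314343/196742 ≈ 1.5977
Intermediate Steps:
x(D) = (10 + D)**2
B = -196742
(x(-249 - 1*17) - 379879)/B = ((10 + (-249 - 1*17))**2 - 379879)/(-196742) = ((10 + (-249 - 17))**2 - 379879)*(-1/196742) = ((10 - 266)**2 - 379879)*(-1/196742) = ((-256)**2 - 379879)*(-1/196742) = (65536 - 379879)*(-1/196742) = -314343*(-1/196742) = 314343/196742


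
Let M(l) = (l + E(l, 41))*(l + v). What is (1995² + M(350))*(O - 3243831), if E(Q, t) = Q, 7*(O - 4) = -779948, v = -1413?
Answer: -10857331346675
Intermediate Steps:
O = -779920/7 (O = 4 + (⅐)*(-779948) = 4 - 779948/7 = -779920/7 ≈ -1.1142e+5)
M(l) = 2*l*(-1413 + l) (M(l) = (l + l)*(l - 1413) = (2*l)*(-1413 + l) = 2*l*(-1413 + l))
(1995² + M(350))*(O - 3243831) = (1995² + 2*350*(-1413 + 350))*(-779920/7 - 3243831) = (3980025 + 2*350*(-1063))*(-23486737/7) = (3980025 - 744100)*(-23486737/7) = 3235925*(-23486737/7) = -10857331346675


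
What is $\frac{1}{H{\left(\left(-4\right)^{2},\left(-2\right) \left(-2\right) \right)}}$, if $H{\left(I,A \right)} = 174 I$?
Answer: $\frac{1}{2784} \approx 0.0003592$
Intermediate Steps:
$\frac{1}{H{\left(\left(-4\right)^{2},\left(-2\right) \left(-2\right) \right)}} = \frac{1}{174 \left(-4\right)^{2}} = \frac{1}{174 \cdot 16} = \frac{1}{2784}$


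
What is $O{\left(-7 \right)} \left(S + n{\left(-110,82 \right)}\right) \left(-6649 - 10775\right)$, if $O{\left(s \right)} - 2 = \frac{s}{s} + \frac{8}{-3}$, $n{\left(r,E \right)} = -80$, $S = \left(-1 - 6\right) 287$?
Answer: $12132912$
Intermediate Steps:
$S = -2009$ ($S = \left(-1 - 6\right) 287 = \left(-7\right) 287 = -2009$)
$O{\left(s \right)} = \frac{1}{3}$ ($O{\left(s \right)} = 2 + \left(\frac{s}{s} + \frac{8}{-3}\right) = 2 + \left(1 + 8 \left(- \frac{1}{3}\right)\right) = 2 + \left(1 - \frac{8}{3}\right) = 2 - \frac{5}{3} = \frac{1}{3}$)
$O{\left(-7 \right)} \left(S + n{\left(-110,82 \right)}\right) \left(-6649 - 10775\right) = \frac{\left(-2009 - 80\right) \left(-6649 - 10775\right)}{3} = \frac{\left(-2089\right) \left(-17424\right)}{3} = \frac{1}{3} \cdot 36398736 = 12132912$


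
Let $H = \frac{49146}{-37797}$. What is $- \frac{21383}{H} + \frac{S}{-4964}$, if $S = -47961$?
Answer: $\frac{9165131665}{556988} \approx 16455.0$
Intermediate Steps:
$H = - \frac{16382}{12599}$ ($H = 49146 \left(- \frac{1}{37797}\right) = - \frac{16382}{12599} \approx -1.3003$)
$- \frac{21383}{H} + \frac{S}{-4964} = - \frac{21383}{- \frac{16382}{12599}} - \frac{47961}{-4964} = \left(-21383\right) \left(- \frac{12599}{16382}\right) - - \frac{657}{68} = \frac{269404417}{16382} + \frac{657}{68} = \frac{9165131665}{556988}$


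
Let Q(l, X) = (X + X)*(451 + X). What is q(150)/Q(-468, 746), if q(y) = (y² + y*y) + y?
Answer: 1075/42522 ≈ 0.025281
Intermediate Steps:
Q(l, X) = 2*X*(451 + X) (Q(l, X) = (2*X)*(451 + X) = 2*X*(451 + X))
q(y) = y + 2*y² (q(y) = (y² + y²) + y = 2*y² + y = y + 2*y²)
q(150)/Q(-468, 746) = (150*(1 + 2*150))/((2*746*(451 + 746))) = (150*(1 + 300))/((2*746*1197)) = (150*301)/1785924 = 45150*(1/1785924) = 1075/42522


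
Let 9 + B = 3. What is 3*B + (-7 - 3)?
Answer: -28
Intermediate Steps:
B = -6 (B = -9 + 3 = -6)
3*B + (-7 - 3) = 3*(-6) + (-7 - 3) = -18 - 10 = -28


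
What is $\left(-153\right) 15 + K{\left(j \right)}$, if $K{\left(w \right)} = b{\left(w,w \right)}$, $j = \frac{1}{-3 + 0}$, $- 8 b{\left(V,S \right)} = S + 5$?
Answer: $- \frac{27547}{12} \approx -2295.6$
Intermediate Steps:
$b{\left(V,S \right)} = - \frac{5}{8} - \frac{S}{8}$ ($b{\left(V,S \right)} = - \frac{S + 5}{8} = - \frac{5 + S}{8} = - \frac{5}{8} - \frac{S}{8}$)
$j = - \frac{1}{3}$ ($j = \frac{1}{-3} = - \frac{1}{3} \approx -0.33333$)
$K{\left(w \right)} = - \frac{5}{8} - \frac{w}{8}$
$\left(-153\right) 15 + K{\left(j \right)} = \left(-153\right) 15 - \frac{7}{12} = -2295 + \left(- \frac{5}{8} + \frac{1}{24}\right) = -2295 - \frac{7}{12} = - \frac{27547}{12}$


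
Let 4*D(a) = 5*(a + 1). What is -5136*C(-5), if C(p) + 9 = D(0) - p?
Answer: 14124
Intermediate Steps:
D(a) = 5/4 + 5*a/4 (D(a) = (5*(a + 1))/4 = (5*(1 + a))/4 = (5 + 5*a)/4 = 5/4 + 5*a/4)
C(p) = -31/4 - p (C(p) = -9 + ((5/4 + (5/4)*0) - p) = -9 + ((5/4 + 0) - p) = -9 + (5/4 - p) = -31/4 - p)
-5136*C(-5) = -5136*(-31/4 - 1*(-5)) = -5136*(-31/4 + 5) = -5136*(-11/4) = 14124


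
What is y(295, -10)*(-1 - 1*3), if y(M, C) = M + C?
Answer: -1140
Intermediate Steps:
y(M, C) = C + M
y(295, -10)*(-1 - 1*3) = (-10 + 295)*(-1 - 1*3) = 285*(-1 - 3) = 285*(-4) = -1140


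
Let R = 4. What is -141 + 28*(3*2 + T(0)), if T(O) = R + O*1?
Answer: 139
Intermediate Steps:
T(O) = 4 + O (T(O) = 4 + O*1 = 4 + O)
-141 + 28*(3*2 + T(0)) = -141 + 28*(3*2 + (4 + 0)) = -141 + 28*(6 + 4) = -141 + 28*10 = -141 + 280 = 139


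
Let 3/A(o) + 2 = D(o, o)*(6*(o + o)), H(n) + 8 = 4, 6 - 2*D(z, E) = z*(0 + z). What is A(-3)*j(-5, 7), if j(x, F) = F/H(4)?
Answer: -21/208 ≈ -0.10096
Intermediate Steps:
D(z, E) = 3 - z²/2 (D(z, E) = 3 - z*(0 + z)/2 = 3 - z*z/2 = 3 - z²/2)
H(n) = -4 (H(n) = -8 + 4 = -4)
A(o) = 3/(-2 + 12*o*(3 - o²/2)) (A(o) = 3/(-2 + (3 - o²/2)*(6*(o + o))) = 3/(-2 + (3 - o²/2)*(6*(2*o))) = 3/(-2 + (3 - o²/2)*(12*o)) = 3/(-2 + 12*o*(3 - o²/2)))
j(x, F) = -F/4 (j(x, F) = F/(-4) = F*(-¼) = -F/4)
A(-3)*j(-5, 7) = (-3/(2 + 6*(-3)*(-6 + (-3)²)))*(-¼*7) = -3/(2 + 6*(-3)*(-6 + 9))*(-7/4) = -3/(2 + 6*(-3)*3)*(-7/4) = -3/(2 - 54)*(-7/4) = -3/(-52)*(-7/4) = -3*(-1/52)*(-7/4) = (3/52)*(-7/4) = -21/208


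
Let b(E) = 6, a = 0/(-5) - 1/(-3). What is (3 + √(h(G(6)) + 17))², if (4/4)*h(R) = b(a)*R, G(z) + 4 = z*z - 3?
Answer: (3 + √191)² ≈ 282.92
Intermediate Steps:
G(z) = -7 + z² (G(z) = -4 + (z*z - 3) = -4 + (z² - 3) = -4 + (-3 + z²) = -7 + z²)
a = ⅓ (a = 0*(-⅕) - 1*(-⅓) = 0 + ⅓ = ⅓ ≈ 0.33333)
h(R) = 6*R
(3 + √(h(G(6)) + 17))² = (3 + √(6*(-7 + 6²) + 17))² = (3 + √(6*(-7 + 36) + 17))² = (3 + √(6*29 + 17))² = (3 + √(174 + 17))² = (3 + √191)²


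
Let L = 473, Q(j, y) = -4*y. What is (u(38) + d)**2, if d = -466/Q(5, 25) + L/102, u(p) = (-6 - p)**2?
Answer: 6151659904516/1625625 ≈ 3.7842e+6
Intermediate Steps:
d = 11854/1275 (d = -466/((-4*25)) + 473/102 = -466/(-100) + 473*(1/102) = -466*(-1/100) + 473/102 = 233/50 + 473/102 = 11854/1275 ≈ 9.2973)
(u(38) + d)**2 = ((6 + 38)**2 + 11854/1275)**2 = (44**2 + 11854/1275)**2 = (1936 + 11854/1275)**2 = (2480254/1275)**2 = 6151659904516/1625625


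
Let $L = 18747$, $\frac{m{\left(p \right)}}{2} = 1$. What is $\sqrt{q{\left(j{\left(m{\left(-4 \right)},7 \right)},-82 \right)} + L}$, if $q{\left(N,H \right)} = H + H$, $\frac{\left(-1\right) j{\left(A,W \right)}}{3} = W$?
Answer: $\sqrt{18583} \approx 136.32$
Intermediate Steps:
$m{\left(p \right)} = 2$ ($m{\left(p \right)} = 2 \cdot 1 = 2$)
$j{\left(A,W \right)} = - 3 W$
$q{\left(N,H \right)} = 2 H$
$\sqrt{q{\left(j{\left(m{\left(-4 \right)},7 \right)},-82 \right)} + L} = \sqrt{2 \left(-82\right) + 18747} = \sqrt{-164 + 18747} = \sqrt{18583}$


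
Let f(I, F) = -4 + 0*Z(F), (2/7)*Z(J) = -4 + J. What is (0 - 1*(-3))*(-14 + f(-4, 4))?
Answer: -54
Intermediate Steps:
Z(J) = -14 + 7*J/2 (Z(J) = 7*(-4 + J)/2 = -14 + 7*J/2)
f(I, F) = -4 (f(I, F) = -4 + 0*(-14 + 7*F/2) = -4 + 0 = -4)
(0 - 1*(-3))*(-14 + f(-4, 4)) = (0 - 1*(-3))*(-14 - 4) = (0 + 3)*(-18) = 3*(-18) = -54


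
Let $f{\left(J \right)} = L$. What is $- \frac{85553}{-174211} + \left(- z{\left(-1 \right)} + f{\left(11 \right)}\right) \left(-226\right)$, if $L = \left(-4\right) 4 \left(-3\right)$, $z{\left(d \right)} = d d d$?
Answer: $- \frac{1929127061}{174211} \approx -11074.0$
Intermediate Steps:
$z{\left(d \right)} = d^{3}$ ($z{\left(d \right)} = d^{2} d = d^{3}$)
$L = 48$ ($L = \left(-16\right) \left(-3\right) = 48$)
$f{\left(J \right)} = 48$
$- \frac{85553}{-174211} + \left(- z{\left(-1 \right)} + f{\left(11 \right)}\right) \left(-226\right) = - \frac{85553}{-174211} + \left(- \left(-1\right)^{3} + 48\right) \left(-226\right) = \left(-85553\right) \left(- \frac{1}{174211}\right) + \left(\left(-1\right) \left(-1\right) + 48\right) \left(-226\right) = \frac{85553}{174211} + \left(1 + 48\right) \left(-226\right) = \frac{85553}{174211} + 49 \left(-226\right) = \frac{85553}{174211} - 11074 = - \frac{1929127061}{174211}$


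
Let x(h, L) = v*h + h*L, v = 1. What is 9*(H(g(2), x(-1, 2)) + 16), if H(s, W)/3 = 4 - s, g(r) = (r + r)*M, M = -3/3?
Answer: 360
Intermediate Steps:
M = -1 (M = -3*⅓ = -1)
g(r) = -2*r (g(r) = (r + r)*(-1) = (2*r)*(-1) = -2*r)
x(h, L) = h + L*h (x(h, L) = 1*h + h*L = h + L*h)
H(s, W) = 12 - 3*s (H(s, W) = 3*(4 - s) = 12 - 3*s)
9*(H(g(2), x(-1, 2)) + 16) = 9*((12 - (-6)*2) + 16) = 9*((12 - 3*(-4)) + 16) = 9*((12 + 12) + 16) = 9*(24 + 16) = 9*40 = 360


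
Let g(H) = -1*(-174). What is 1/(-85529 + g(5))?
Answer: -1/85355 ≈ -1.1716e-5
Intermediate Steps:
g(H) = 174
1/(-85529 + g(5)) = 1/(-85529 + 174) = 1/(-85355) = -1/85355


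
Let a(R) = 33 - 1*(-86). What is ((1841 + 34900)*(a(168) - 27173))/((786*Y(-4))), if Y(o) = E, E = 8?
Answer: -165665169/1048 ≈ -1.5808e+5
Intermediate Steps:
a(R) = 119 (a(R) = 33 + 86 = 119)
Y(o) = 8
((1841 + 34900)*(a(168) - 27173))/((786*Y(-4))) = ((1841 + 34900)*(119 - 27173))/((786*8)) = (36741*(-27054))/6288 = -993991014*1/6288 = -165665169/1048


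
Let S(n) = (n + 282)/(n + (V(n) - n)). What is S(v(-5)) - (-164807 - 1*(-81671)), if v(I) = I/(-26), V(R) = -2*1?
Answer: 4315735/52 ≈ 82995.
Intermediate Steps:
V(R) = -2
v(I) = -I/26 (v(I) = I*(-1/26) = -I/26)
S(n) = -141 - n/2 (S(n) = (n + 282)/(n + (-2 - n)) = (282 + n)/(-2) = (282 + n)*(-1/2) = -141 - n/2)
S(v(-5)) - (-164807 - 1*(-81671)) = (-141 - (-1)*(-5)/52) - (-164807 - 1*(-81671)) = (-141 - 1/2*5/26) - (-164807 + 81671) = (-141 - 5/52) - 1*(-83136) = -7337/52 + 83136 = 4315735/52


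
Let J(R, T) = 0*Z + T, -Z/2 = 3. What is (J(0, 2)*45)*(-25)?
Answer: -2250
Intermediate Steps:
Z = -6 (Z = -2*3 = -6)
J(R, T) = T (J(R, T) = 0*(-6) + T = 0 + T = T)
(J(0, 2)*45)*(-25) = (2*45)*(-25) = 90*(-25) = -2250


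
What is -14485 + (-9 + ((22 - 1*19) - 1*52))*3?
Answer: -14659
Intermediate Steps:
-14485 + (-9 + ((22 - 1*19) - 1*52))*3 = -14485 + (-9 + ((22 - 19) - 52))*3 = -14485 + (-9 + (3 - 52))*3 = -14485 + (-9 - 49)*3 = -14485 - 58*3 = -14485 - 174 = -14659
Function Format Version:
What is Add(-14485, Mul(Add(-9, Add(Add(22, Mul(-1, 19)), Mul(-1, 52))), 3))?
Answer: -14659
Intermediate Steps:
Add(-14485, Mul(Add(-9, Add(Add(22, Mul(-1, 19)), Mul(-1, 52))), 3)) = Add(-14485, Mul(Add(-9, Add(Add(22, -19), -52)), 3)) = Add(-14485, Mul(Add(-9, Add(3, -52)), 3)) = Add(-14485, Mul(Add(-9, -49), 3)) = Add(-14485, Mul(-58, 3)) = Add(-14485, -174) = -14659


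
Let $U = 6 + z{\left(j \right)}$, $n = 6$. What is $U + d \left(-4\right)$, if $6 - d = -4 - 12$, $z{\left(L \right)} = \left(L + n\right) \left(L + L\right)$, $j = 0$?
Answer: $-82$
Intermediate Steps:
$z{\left(L \right)} = 2 L \left(6 + L\right)$ ($z{\left(L \right)} = \left(L + 6\right) \left(L + L\right) = \left(6 + L\right) 2 L = 2 L \left(6 + L\right)$)
$d = 22$ ($d = 6 - \left(-4 - 12\right) = 6 - -16 = 6 + 16 = 22$)
$U = 6$ ($U = 6 + 2 \cdot 0 \left(6 + 0\right) = 6 + 2 \cdot 0 \cdot 6 = 6 + 0 = 6$)
$U + d \left(-4\right) = 6 + 22 \left(-4\right) = 6 - 88 = -82$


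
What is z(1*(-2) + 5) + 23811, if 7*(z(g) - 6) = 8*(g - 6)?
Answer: 166695/7 ≈ 23814.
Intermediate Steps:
z(g) = -6/7 + 8*g/7 (z(g) = 6 + (8*(g - 6))/7 = 6 + (8*(-6 + g))/7 = 6 + (-48 + 8*g)/7 = 6 + (-48/7 + 8*g/7) = -6/7 + 8*g/7)
z(1*(-2) + 5) + 23811 = (-6/7 + 8*(1*(-2) + 5)/7) + 23811 = (-6/7 + 8*(-2 + 5)/7) + 23811 = (-6/7 + (8/7)*3) + 23811 = (-6/7 + 24/7) + 23811 = 18/7 + 23811 = 166695/7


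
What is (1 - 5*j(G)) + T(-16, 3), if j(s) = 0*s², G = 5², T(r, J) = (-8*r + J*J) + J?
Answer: 141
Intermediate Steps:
T(r, J) = J + J² - 8*r (T(r, J) = (-8*r + J²) + J = (J² - 8*r) + J = J + J² - 8*r)
G = 25
j(s) = 0
(1 - 5*j(G)) + T(-16, 3) = (1 - 5*0) + (3 + 3² - 8*(-16)) = (1 + 0) + (3 + 9 + 128) = 1 + 140 = 141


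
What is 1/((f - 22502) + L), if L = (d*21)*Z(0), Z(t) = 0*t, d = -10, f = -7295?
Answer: -1/29797 ≈ -3.3560e-5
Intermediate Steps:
Z(t) = 0
L = 0 (L = -10*21*0 = -210*0 = 0)
1/((f - 22502) + L) = 1/((-7295 - 22502) + 0) = 1/(-29797 + 0) = 1/(-29797) = -1/29797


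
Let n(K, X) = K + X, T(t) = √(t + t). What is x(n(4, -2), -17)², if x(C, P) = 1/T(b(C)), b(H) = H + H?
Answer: ⅛ ≈ 0.12500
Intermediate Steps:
b(H) = 2*H
T(t) = √2*√t (T(t) = √(2*t) = √2*√t)
x(C, P) = 1/(2*√C) (x(C, P) = 1/(√2*√(2*C)) = 1/(√2*(√2*√C)) = 1/(2*√C))
x(n(4, -2), -17)² = (1/(2*√(4 - 2)))² = (1/(2*√2))² = ((√2/2)/2)² = (√2/4)² = ⅛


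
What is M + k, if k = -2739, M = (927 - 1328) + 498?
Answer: -2642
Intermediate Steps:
M = 97 (M = -401 + 498 = 97)
M + k = 97 - 2739 = -2642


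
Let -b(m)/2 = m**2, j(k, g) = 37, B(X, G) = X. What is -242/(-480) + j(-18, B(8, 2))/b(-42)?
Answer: 17417/35280 ≈ 0.49368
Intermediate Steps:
b(m) = -2*m**2
-242/(-480) + j(-18, B(8, 2))/b(-42) = -242/(-480) + 37/((-2*(-42)**2)) = -242*(-1/480) + 37/((-2*1764)) = 121/240 + 37/(-3528) = 121/240 + 37*(-1/3528) = 121/240 - 37/3528 = 17417/35280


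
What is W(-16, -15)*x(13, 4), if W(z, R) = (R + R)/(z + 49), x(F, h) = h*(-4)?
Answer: 160/11 ≈ 14.545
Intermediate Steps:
x(F, h) = -4*h
W(z, R) = 2*R/(49 + z) (W(z, R) = (2*R)/(49 + z) = 2*R/(49 + z))
W(-16, -15)*x(13, 4) = (2*(-15)/(49 - 16))*(-4*4) = (2*(-15)/33)*(-16) = (2*(-15)*(1/33))*(-16) = -10/11*(-16) = 160/11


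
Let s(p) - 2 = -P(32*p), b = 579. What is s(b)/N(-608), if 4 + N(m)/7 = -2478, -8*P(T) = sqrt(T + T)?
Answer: -1/8687 - sqrt(579)/17374 ≈ -0.0015001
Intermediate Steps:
P(T) = -sqrt(2)*sqrt(T)/8 (P(T) = -sqrt(T + T)/8 = -sqrt(2)*sqrt(T)/8)
N(m) = -17374 (N(m) = -28 + 7*(-2478) = -28 - 17346 = -17374)
s(p) = 2 + sqrt(p) (s(p) = 2 - (-1)*sqrt(2)*sqrt(32*p)/8 = 2 - (-1)*sqrt(2)*4*sqrt(2)*sqrt(p)/8 = 2 - (-1)*sqrt(p) = 2 + sqrt(p))
s(b)/N(-608) = (2 + sqrt(579))/(-17374) = (2 + sqrt(579))*(-1/17374) = -1/8687 - sqrt(579)/17374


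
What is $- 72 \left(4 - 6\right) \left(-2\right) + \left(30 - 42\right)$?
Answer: $-300$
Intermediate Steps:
$- 72 \left(4 - 6\right) \left(-2\right) + \left(30 - 42\right) = - 72 \left(\left(-2\right) \left(-2\right)\right) + \left(30 - 42\right) = \left(-72\right) 4 - 12 = -288 - 12 = -300$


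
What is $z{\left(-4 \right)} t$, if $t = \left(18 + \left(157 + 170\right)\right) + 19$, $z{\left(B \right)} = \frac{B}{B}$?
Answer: $364$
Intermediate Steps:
$z{\left(B \right)} = 1$
$t = 364$ ($t = \left(18 + 327\right) + 19 = 345 + 19 = 364$)
$z{\left(-4 \right)} t = 1 \cdot 364 = 364$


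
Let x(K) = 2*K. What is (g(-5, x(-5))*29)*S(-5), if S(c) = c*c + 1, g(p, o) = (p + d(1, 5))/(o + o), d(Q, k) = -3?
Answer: 1508/5 ≈ 301.60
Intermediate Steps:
g(p, o) = (-3 + p)/(2*o) (g(p, o) = (p - 3)/(o + o) = (-3 + p)/((2*o)) = (-3 + p)*(1/(2*o)) = (-3 + p)/(2*o))
S(c) = 1 + c² (S(c) = c² + 1 = 1 + c²)
(g(-5, x(-5))*29)*S(-5) = (((-3 - 5)/(2*((2*(-5)))))*29)*(1 + (-5)²) = (((½)*(-8)/(-10))*29)*(1 + 25) = (((½)*(-⅒)*(-8))*29)*26 = ((⅖)*29)*26 = (58/5)*26 = 1508/5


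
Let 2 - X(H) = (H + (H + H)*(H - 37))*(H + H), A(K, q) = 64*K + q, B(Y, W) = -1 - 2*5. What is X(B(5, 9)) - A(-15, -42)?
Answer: 23994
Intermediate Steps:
B(Y, W) = -11 (B(Y, W) = -1 - 10 = -11)
A(K, q) = q + 64*K
X(H) = 2 - 2*H*(H + 2*H*(-37 + H)) (X(H) = 2 - (H + (H + H)*(H - 37))*(H + H) = 2 - (H + (2*H)*(-37 + H))*2*H = 2 - (H + 2*H*(-37 + H))*2*H = 2 - 2*H*(H + 2*H*(-37 + H)))
X(B(5, 9)) - A(-15, -42) = (2 - 4*(-11)**3 + 146*(-11)**2) - (-42 + 64*(-15)) = (2 - 4*(-1331) + 146*121) - (-42 - 960) = (2 + 5324 + 17666) - 1*(-1002) = 22992 + 1002 = 23994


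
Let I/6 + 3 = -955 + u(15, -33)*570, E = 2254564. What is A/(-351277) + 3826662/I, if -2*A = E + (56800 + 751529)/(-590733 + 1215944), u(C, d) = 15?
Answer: 145420778161654387/1667372079841624 ≈ 87.216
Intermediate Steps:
A = -1409579021333/1250422 (A = -(2254564 + (56800 + 751529)/(-590733 + 1215944))/2 = -(2254564 + 808329/625211)/2 = -1/2*1409579021333/625211 = -1409579021333/1250422 ≈ -1.1273e+6)
I = 45552 (I = -18 + 6*(-955 + 15*570) = -18 + 6*(-955 + 8550) = -18 + 6*7595 = -18 + 45570 = 45552)
A/(-351277) + 3826662/I = -1409579021333/1250422/(-351277) + 3826662/45552 = -1409579021333/1250422*(-1/351277) + 3826662*(1/45552) = 1409579021333/439244488894 + 637777/7592 = 145420778161654387/1667372079841624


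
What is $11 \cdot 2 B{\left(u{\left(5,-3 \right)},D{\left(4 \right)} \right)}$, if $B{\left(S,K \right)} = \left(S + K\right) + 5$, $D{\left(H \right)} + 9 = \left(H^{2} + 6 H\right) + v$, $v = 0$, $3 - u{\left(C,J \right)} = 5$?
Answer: $748$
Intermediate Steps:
$u{\left(C,J \right)} = -2$ ($u{\left(C,J \right)} = 3 - 5 = -2$)
$D{\left(H \right)} = -9 + H^{2} + 6 H$ ($D{\left(H \right)} = -9 + \left(\left(H^{2} + 6 H\right) + 0\right) = -9 + \left(H^{2} + 6 H\right) = -9 + H^{2} + 6 H$)
$B{\left(S,K \right)} = 5 + K + S$ ($B{\left(S,K \right)} = \left(K + S\right) + 5 = 5 + K + S$)
$11 \cdot 2 B{\left(u{\left(5,-3 \right)},D{\left(4 \right)} \right)} = 11 \cdot 2 \left(5 + \left(-9 + 4^{2} + 6 \cdot 4\right) - 2\right) = 22 \left(5 + \left(-9 + 16 + 24\right) - 2\right) = 22 \left(5 + 31 - 2\right) = 22 \cdot 34 = 748$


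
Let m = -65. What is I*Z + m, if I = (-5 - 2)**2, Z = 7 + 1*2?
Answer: 376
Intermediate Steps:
Z = 9 (Z = 7 + 2 = 9)
I = 49 (I = (-7)**2 = 49)
I*Z + m = 49*9 - 65 = 441 - 65 = 376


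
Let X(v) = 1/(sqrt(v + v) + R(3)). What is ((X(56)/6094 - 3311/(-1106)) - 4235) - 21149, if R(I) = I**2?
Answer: -189395683827/7462103 + 2*sqrt(7)/94457 ≈ -25381.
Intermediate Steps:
X(v) = 1/(9 + sqrt(2)*sqrt(v)) (X(v) = 1/(sqrt(v + v) + 3**2) = 1/(sqrt(2*v) + 9) = 1/(sqrt(2)*sqrt(v) + 9) = 1/(9 + sqrt(2)*sqrt(v)))
((X(56)/6094 - 3311/(-1106)) - 4235) - 21149 = ((1/((9 + sqrt(2)*sqrt(56))*6094) - 3311/(-1106)) - 4235) - 21149 = (((1/6094)/(9 + sqrt(2)*(2*sqrt(14))) - 3311*(-1/1106)) - 4235) - 21149 = (((1/6094)/(9 + 4*sqrt(7)) + 473/158) - 4235) - 21149 = ((1/(6094*(9 + 4*sqrt(7))) + 473/158) - 4235) - 21149 = ((473/158 + 1/(6094*(9 + 4*sqrt(7)))) - 4235) - 21149 = (-668657/158 + 1/(6094*(9 + 4*sqrt(7)))) - 21149 = -4010199/158 + 1/(6094*(9 + 4*sqrt(7)))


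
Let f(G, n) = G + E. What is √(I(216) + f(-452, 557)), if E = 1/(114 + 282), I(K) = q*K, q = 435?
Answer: √407320859/66 ≈ 305.79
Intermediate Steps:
I(K) = 435*K
E = 1/396 ≈ 0.0025253
f(G, n) = 1/396 + G (f(G, n) = G + 1/396 = 1/396 + G)
√(I(216) + f(-452, 557)) = √(435*216 + (1/396 - 452)) = √(93960 - 178991/396) = √(37029169/396) = √407320859/66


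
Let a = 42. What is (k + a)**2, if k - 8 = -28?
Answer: 484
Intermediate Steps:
k = -20 (k = 8 - 28 = -20)
(k + a)**2 = (-20 + 42)**2 = 22**2 = 484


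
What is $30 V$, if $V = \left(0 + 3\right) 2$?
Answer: $180$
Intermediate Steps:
$V = 6$ ($V = 3 \cdot 2 = 6$)
$30 V = 30 \cdot 6 = 180$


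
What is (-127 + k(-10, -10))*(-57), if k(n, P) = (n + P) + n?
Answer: 8949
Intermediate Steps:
k(n, P) = P + 2*n (k(n, P) = (P + n) + n = P + 2*n)
(-127 + k(-10, -10))*(-57) = (-127 + (-10 + 2*(-10)))*(-57) = (-127 + (-10 - 20))*(-57) = (-127 - 30)*(-57) = -157*(-57) = 8949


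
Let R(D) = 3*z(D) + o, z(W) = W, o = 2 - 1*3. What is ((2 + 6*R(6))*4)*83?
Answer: 34528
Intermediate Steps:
o = -1 (o = 2 - 3 = -1)
R(D) = -1 + 3*D (R(D) = 3*D - 1 = -1 + 3*D)
((2 + 6*R(6))*4)*83 = ((2 + 6*(-1 + 3*6))*4)*83 = ((2 + 6*(-1 + 18))*4)*83 = ((2 + 6*17)*4)*83 = ((2 + 102)*4)*83 = (104*4)*83 = 416*83 = 34528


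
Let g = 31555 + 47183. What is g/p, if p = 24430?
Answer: 39369/12215 ≈ 3.2230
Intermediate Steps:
g = 78738
g/p = 78738/24430 = 78738*(1/24430) = 39369/12215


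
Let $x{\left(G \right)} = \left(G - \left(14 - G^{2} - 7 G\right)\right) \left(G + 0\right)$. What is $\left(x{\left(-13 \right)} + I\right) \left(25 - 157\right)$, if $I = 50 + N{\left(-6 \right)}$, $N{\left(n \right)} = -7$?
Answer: $81840$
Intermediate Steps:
$x{\left(G \right)} = G \left(-14 + G^{2} + 8 G\right)$ ($x{\left(G \right)} = \left(G + \left(-14 + G^{2} + 7 G\right)\right) G = \left(-14 + G^{2} + 8 G\right) G = G \left(-14 + G^{2} + 8 G\right)$)
$I = 43$ ($I = 50 - 7 = 43$)
$\left(x{\left(-13 \right)} + I\right) \left(25 - 157\right) = \left(- 13 \left(-14 + \left(-13\right)^{2} + 8 \left(-13\right)\right) + 43\right) \left(25 - 157\right) = \left(- 13 \left(-14 + 169 - 104\right) + 43\right) \left(25 - 157\right) = \left(\left(-13\right) 51 + 43\right) \left(-132\right) = \left(-663 + 43\right) \left(-132\right) = \left(-620\right) \left(-132\right) = 81840$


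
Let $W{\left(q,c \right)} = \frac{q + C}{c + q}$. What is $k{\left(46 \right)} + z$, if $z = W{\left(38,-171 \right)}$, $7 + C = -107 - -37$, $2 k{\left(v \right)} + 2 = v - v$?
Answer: $- \frac{94}{133} \approx -0.70677$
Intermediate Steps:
$k{\left(v \right)} = -1$ ($k{\left(v \right)} = -1 + \frac{v - v}{2} = -1 + \frac{1}{2} \cdot 0 = -1 + 0 = -1$)
$C = -77$ ($C = -7 - 70 = -77$)
$W{\left(q,c \right)} = \frac{-77 + q}{c + q}$ ($W{\left(q,c \right)} = \frac{q - 77}{c + q} = \frac{-77 + q}{c + q}$)
$z = \frac{39}{133}$ ($z = \frac{-77 + 38}{-171 + 38} = \frac{1}{-133} \left(-39\right) = \left(- \frac{1}{133}\right) \left(-39\right) = \frac{39}{133} \approx 0.29323$)
$k{\left(46 \right)} + z = -1 + \frac{39}{133} = - \frac{94}{133}$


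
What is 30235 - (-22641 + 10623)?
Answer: 42253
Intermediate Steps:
30235 - (-22641 + 10623) = 30235 - 1*(-12018) = 30235 + 12018 = 42253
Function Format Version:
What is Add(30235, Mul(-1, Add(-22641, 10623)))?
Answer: 42253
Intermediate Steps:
Add(30235, Mul(-1, Add(-22641, 10623))) = Add(30235, Mul(-1, -12018)) = Add(30235, 12018) = 42253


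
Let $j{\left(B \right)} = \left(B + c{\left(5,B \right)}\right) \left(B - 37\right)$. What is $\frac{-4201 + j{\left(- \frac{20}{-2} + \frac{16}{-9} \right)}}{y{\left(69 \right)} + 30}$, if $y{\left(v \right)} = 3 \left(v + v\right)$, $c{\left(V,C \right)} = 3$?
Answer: $- \frac{91610}{8991} \approx -10.189$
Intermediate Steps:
$j{\left(B \right)} = \left(-37 + B\right) \left(3 + B\right)$ ($j{\left(B \right)} = \left(B + 3\right) \left(B - 37\right) = \left(3 + B\right) \left(-37 + B\right) = \left(-37 + B\right) \left(3 + B\right)$)
$y{\left(v \right)} = 6 v$ ($y{\left(v \right)} = 3 \cdot 2 v = 6 v$)
$\frac{-4201 + j{\left(- \frac{20}{-2} + \frac{16}{-9} \right)}}{y{\left(69 \right)} + 30} = \frac{-4201 - \left(111 - \left(- \frac{20}{-2} + \frac{16}{-9}\right)^{2} + 34 \left(- \frac{20}{-2} + \frac{16}{-9}\right)\right)}{6 \cdot 69 + 30} = \frac{-4201 - \left(111 - \left(\left(-20\right) \left(- \frac{1}{2}\right) + 16 \left(- \frac{1}{9}\right)\right)^{2} + 34 \left(\left(-20\right) \left(- \frac{1}{2}\right) + 16 \left(- \frac{1}{9}\right)\right)\right)}{414 + 30} = \frac{-4201 - \left(111 - \left(10 - \frac{16}{9}\right)^{2} + 34 \left(10 - \frac{16}{9}\right)\right)}{444} = \left(-4201 - \left(\frac{3515}{9} - \frac{5476}{81}\right)\right) \frac{1}{444} = \left(-4201 - \frac{26159}{81}\right) \frac{1}{444} = \left(- \frac{366440}{81}\right) \frac{1}{444} = - \frac{91610}{8991}$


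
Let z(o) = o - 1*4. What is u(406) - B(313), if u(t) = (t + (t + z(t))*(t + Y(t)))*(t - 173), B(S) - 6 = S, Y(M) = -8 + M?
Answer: 151458535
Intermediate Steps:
z(o) = -4 + o (z(o) = o - 4 = -4 + o)
B(S) = 6 + S
u(t) = (-173 + t)*(t + (-8 + 2*t)*(-4 + 2*t)) (u(t) = (t + (t + (-4 + t))*(t + (-8 + t)))*(t - 173) = (t + (-4 + 2*t)*(-8 + 2*t))*(-173 + t) = (t + (-8 + 2*t)*(-4 + 2*t))*(-173 + t) = (-173 + t)*(t + (-8 + 2*t)*(-4 + 2*t)))
u(406) - B(313) = (-5536 - 715*406**2 + 4*406**3 + 4011*406) - (6 + 313) = (-5536 - 715*164836 + 4*66923416 + 1628466) - 1*319 = (-5536 - 117857740 + 267693664 + 1628466) - 319 = 151458854 - 319 = 151458535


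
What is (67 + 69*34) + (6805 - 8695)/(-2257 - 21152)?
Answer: 2092141/867 ≈ 2413.1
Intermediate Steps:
(67 + 69*34) + (6805 - 8695)/(-2257 - 21152) = (67 + 2346) - 1890/(-23409) = 2413 - 1890*(-1/23409) = 2413 + 70/867 = 2092141/867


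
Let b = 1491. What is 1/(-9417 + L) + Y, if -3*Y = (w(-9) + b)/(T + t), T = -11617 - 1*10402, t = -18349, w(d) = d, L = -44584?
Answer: 13318063/1089956184 ≈ 0.012219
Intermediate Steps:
T = -22019 (T = -11617 - 10402 = -22019)
Y = 247/20184 (Y = -(-9 + 1491)/(3*(-22019 - 18349)) = -494/(-40368) = -494*(-1)/40368 = -1/3*(-247/6728) = 247/20184 ≈ 0.012237)
1/(-9417 + L) + Y = 1/(-9417 - 44584) + 247/20184 = 1/(-54001) + 247/20184 = -1/54001 + 247/20184 = 13318063/1089956184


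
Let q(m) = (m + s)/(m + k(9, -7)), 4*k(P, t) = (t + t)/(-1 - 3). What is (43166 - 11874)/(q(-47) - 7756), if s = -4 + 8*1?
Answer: -2886687/715405 ≈ -4.0350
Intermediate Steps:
k(P, t) = -t/8 (k(P, t) = ((t + t)/(-1 - 3))/4 = ((2*t)/(-4))/4 = ((2*t)*(-1/4))/4 = (-t/2)/4 = -t/8)
s = 4 (s = -4 + 8 = 4)
q(m) = (4 + m)/(7/8 + m) (q(m) = (m + 4)/(m - 1/8*(-7)) = (4 + m)/(m + 7/8) = (4 + m)/(7/8 + m))
(43166 - 11874)/(q(-47) - 7756) = (43166 - 11874)/(8*(4 - 47)/(7 + 8*(-47)) - 7756) = 31292/(8*(-43)/(7 - 376) - 7756) = 31292/(8*(-43)/(-369) - 7756) = 31292/(8*(-1/369)*(-43) - 7756) = 31292/(344/369 - 7756) = 31292/(-2861620/369) = 31292*(-369/2861620) = -2886687/715405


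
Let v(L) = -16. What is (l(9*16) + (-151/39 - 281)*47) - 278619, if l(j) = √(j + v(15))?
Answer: -11388311/39 + 8*√2 ≈ -2.9200e+5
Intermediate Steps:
l(j) = √(-16 + j) (l(j) = √(j - 16) = √(-16 + j))
(l(9*16) + (-151/39 - 281)*47) - 278619 = (√(-16 + 9*16) + (-151/39 - 281)*47) - 278619 = (√(-16 + 144) + (-151*1/39 - 281)*47) - 278619 = (√128 + (-151/39 - 281)*47) - 278619 = (8*√2 - 11110/39*47) - 278619 = (8*√2 - 522170/39) - 278619 = (-522170/39 + 8*√2) - 278619 = -11388311/39 + 8*√2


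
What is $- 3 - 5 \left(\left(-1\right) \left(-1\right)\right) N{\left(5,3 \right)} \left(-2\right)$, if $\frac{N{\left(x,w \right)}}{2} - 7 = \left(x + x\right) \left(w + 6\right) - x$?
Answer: $-5520$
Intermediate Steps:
$N{\left(x,w \right)} = 14 - 2 x + 4 x \left(6 + w\right)$ ($N{\left(x,w \right)} = 14 + 2 \left(\left(x + x\right) \left(w + 6\right) - x\right) = 14 + 2 \left(2 x \left(6 + w\right) - x\right) = 14 + 2 \left(- x + 2 x \left(6 + w\right)\right) = 14 + \left(- 2 x + 4 x \left(6 + w\right)\right) = 14 - 2 x + 4 x \left(6 + w\right)$)
$- 3 - 5 \left(\left(-1\right) \left(-1\right)\right) N{\left(5,3 \right)} \left(-2\right) = - 3 - 5 \left(\left(-1\right) \left(-1\right)\right) \left(14 + 22 \cdot 5 + 4 \cdot 3 \cdot 5\right) \left(-2\right) = - 3 \left(-5\right) 1 \left(14 + 110 + 60\right) \left(-2\right) = - 3 \left(\left(-5\right) 184\right) \left(-2\right) = \left(-3\right) \left(-920\right) \left(-2\right) = 2760 \left(-2\right) = -5520$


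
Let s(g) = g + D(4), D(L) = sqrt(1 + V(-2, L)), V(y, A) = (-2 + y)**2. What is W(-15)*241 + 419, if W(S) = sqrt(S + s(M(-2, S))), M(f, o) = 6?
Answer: 419 + 241*sqrt(-9 + sqrt(17)) ≈ 419.0 + 532.22*I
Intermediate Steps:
D(L) = sqrt(17) (D(L) = sqrt(1 + (-2 - 2)**2) = sqrt(1 + (-4)**2) = sqrt(1 + 16) = sqrt(17))
s(g) = g + sqrt(17)
W(S) = sqrt(6 + S + sqrt(17)) (W(S) = sqrt(S + (6 + sqrt(17))) = sqrt(6 + S + sqrt(17)))
W(-15)*241 + 419 = sqrt(6 - 15 + sqrt(17))*241 + 419 = sqrt(-9 + sqrt(17))*241 + 419 = 241*sqrt(-9 + sqrt(17)) + 419 = 419 + 241*sqrt(-9 + sqrt(17))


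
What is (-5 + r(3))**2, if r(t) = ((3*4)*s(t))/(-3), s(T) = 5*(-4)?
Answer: 5625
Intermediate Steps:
s(T) = -20
r(t) = 80 (r(t) = ((3*4)*(-20))/(-3) = (12*(-20))*(-1/3) = -240*(-1/3) = 80)
(-5 + r(3))**2 = (-5 + 80)**2 = 75**2 = 5625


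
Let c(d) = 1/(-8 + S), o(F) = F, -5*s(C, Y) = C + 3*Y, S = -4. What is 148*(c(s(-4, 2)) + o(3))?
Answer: 1295/3 ≈ 431.67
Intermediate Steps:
s(C, Y) = -3*Y/5 - C/5 (s(C, Y) = -(C + 3*Y)/5 = -3*Y/5 - C/5)
c(d) = -1/12 (c(d) = 1/(-8 - 4) = 1/(-12) = -1/12)
148*(c(s(-4, 2)) + o(3)) = 148*(-1/12 + 3) = 148*(35/12) = 1295/3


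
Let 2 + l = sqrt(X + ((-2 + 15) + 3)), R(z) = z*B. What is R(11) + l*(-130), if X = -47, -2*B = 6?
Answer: 227 - 130*I*sqrt(31) ≈ 227.0 - 723.81*I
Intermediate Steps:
B = -3 (B = -1/2*6 = -3)
R(z) = -3*z (R(z) = z*(-3) = -3*z)
l = -2 + I*sqrt(31) (l = -2 + sqrt(-47 + ((-2 + 15) + 3)) = -2 + sqrt(-47 + (13 + 3)) = -2 + sqrt(-47 + 16) = -2 + sqrt(-31) = -2 + I*sqrt(31) ≈ -2.0 + 5.5678*I)
R(11) + l*(-130) = -3*11 + (-2 + I*sqrt(31))*(-130) = -33 + (260 - 130*I*sqrt(31)) = 227 - 130*I*sqrt(31)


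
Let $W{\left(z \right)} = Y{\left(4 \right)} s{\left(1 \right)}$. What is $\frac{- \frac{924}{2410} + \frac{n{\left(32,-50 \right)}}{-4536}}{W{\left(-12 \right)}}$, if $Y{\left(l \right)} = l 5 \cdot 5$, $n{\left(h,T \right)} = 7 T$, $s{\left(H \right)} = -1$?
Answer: $\frac{119563}{39042000} \approx 0.0030624$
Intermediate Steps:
$Y{\left(l \right)} = 25 l$ ($Y{\left(l \right)} = 5 l 5 = 25 l$)
$W{\left(z \right)} = -100$ ($W{\left(z \right)} = 25 \cdot 4 \left(-1\right) = 100 \left(-1\right) = -100$)
$\frac{- \frac{924}{2410} + \frac{n{\left(32,-50 \right)}}{-4536}}{W{\left(-12 \right)}} = \frac{- \frac{924}{2410} + \frac{7 \left(-50\right)}{-4536}}{-100} = \left(\left(-924\right) \frac{1}{2410} - - \frac{25}{324}\right) \left(- \frac{1}{100}\right) = \left(- \frac{462}{1205} + \frac{25}{324}\right) \left(- \frac{1}{100}\right) = \left(- \frac{119563}{390420}\right) \left(- \frac{1}{100}\right) = \frac{119563}{39042000}$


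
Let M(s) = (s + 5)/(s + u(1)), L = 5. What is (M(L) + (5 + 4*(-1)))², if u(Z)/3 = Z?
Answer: 81/16 ≈ 5.0625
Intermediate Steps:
u(Z) = 3*Z
M(s) = (5 + s)/(3 + s) (M(s) = (s + 5)/(s + 3*1) = (5 + s)/(s + 3) = (5 + s)/(3 + s))
(M(L) + (5 + 4*(-1)))² = ((5 + 5)/(3 + 5) + (5 + 4*(-1)))² = (10/8 + (5 - 4))² = ((⅛)*10 + 1)² = (5/4 + 1)² = (9/4)² = 81/16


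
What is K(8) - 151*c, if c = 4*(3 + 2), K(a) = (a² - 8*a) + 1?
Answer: -3019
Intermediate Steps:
K(a) = 1 + a² - 8*a
c = 20 (c = 4*5 = 20)
K(8) - 151*c = (1 + 8² - 8*8) - 151*20 = (1 + 64 - 64) - 3020 = 1 - 3020 = -3019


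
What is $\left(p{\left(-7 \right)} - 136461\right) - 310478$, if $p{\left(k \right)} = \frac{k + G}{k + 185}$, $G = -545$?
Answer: $- \frac{39777847}{89} \approx -4.4694 \cdot 10^{5}$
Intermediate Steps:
$p{\left(k \right)} = \frac{-545 + k}{185 + k}$ ($p{\left(k \right)} = \frac{k - 545}{k + 185} = \frac{-545 + k}{185 + k}$)
$\left(p{\left(-7 \right)} - 136461\right) - 310478 = \left(\frac{-545 - 7}{185 - 7} - 136461\right) - 310478 = \left(\frac{1}{178} \left(-552\right) - 136461\right) - 310478 = \left(- \frac{276}{89} - 136461\right) - 310478 = - \frac{12145305}{89} - 310478 = - \frac{39777847}{89}$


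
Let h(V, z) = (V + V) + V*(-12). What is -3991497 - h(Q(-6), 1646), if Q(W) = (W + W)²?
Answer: -3990057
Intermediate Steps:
Q(W) = 4*W² (Q(W) = (2*W)² = 4*W²)
h(V, z) = -10*V (h(V, z) = 2*V - 12*V = -10*V)
-3991497 - h(Q(-6), 1646) = -3991497 - (-10)*4*(-6)² = -3991497 - (-10)*4*36 = -3991497 - (-10)*144 = -3991497 - 1*(-1440) = -3991497 + 1440 = -3990057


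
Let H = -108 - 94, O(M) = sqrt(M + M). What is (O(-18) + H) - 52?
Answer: -254 + 6*I ≈ -254.0 + 6.0*I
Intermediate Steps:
O(M) = sqrt(2)*sqrt(M) (O(M) = sqrt(2*M) = sqrt(2)*sqrt(M))
H = -202
(O(-18) + H) - 52 = (sqrt(2)*sqrt(-18) - 202) - 52 = (sqrt(2)*(3*I*sqrt(2)) - 202) - 52 = (6*I - 202) - 52 = (-202 + 6*I) - 52 = -254 + 6*I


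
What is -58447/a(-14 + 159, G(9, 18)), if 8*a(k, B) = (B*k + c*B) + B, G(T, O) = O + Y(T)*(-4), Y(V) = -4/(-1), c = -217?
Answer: 233788/71 ≈ 3292.8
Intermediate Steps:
Y(V) = 4 (Y(V) = -4*(-1) = 4)
G(T, O) = -16 + O (G(T, O) = O + 4*(-4) = O - 16 = -16 + O)
a(k, B) = -27*B + B*k/8 (a(k, B) = ((B*k - 217*B) + B)/8 = ((-217*B + B*k) + B)/8 = (-216*B + B*k)/8 = -27*B + B*k/8)
-58447/a(-14 + 159, G(9, 18)) = -58447*8/((-216 + (-14 + 159))*(-16 + 18)) = -58447*4/(-216 + 145) = -58447/((1/8)*2*(-71)) = -58447/(-71/4) = -58447*(-4/71) = 233788/71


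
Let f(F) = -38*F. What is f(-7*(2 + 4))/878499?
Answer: 532/292833 ≈ 0.0018167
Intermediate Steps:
f(-7*(2 + 4))/878499 = -(-266)*(2 + 4)/878499 = -(-266)*6*(1/878499) = -38*(-42)*(1/878499) = 1596*(1/878499) = 532/292833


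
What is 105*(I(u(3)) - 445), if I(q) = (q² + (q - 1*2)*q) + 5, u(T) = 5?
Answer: -42000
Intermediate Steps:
I(q) = 5 + q² + q*(-2 + q) (I(q) = (q² + (q - 2)*q) + 5 = (q² + (-2 + q)*q) + 5 = (q² + q*(-2 + q)) + 5 = 5 + q² + q*(-2 + q))
105*(I(u(3)) - 445) = 105*((5 - 2*5 + 2*5²) - 445) = 105*((5 - 10 + 2*25) - 445) = 105*((5 - 10 + 50) - 445) = 105*(45 - 445) = 105*(-400) = -42000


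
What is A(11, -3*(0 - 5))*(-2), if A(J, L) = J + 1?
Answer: -24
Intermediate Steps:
A(J, L) = 1 + J
A(11, -3*(0 - 5))*(-2) = (1 + 11)*(-2) = 12*(-2) = -24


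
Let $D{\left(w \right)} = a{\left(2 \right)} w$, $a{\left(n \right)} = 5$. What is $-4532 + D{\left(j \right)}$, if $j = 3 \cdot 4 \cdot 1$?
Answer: $-4472$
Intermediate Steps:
$j = 12$ ($j = 12 \cdot 1 = 12$)
$D{\left(w \right)} = 5 w$
$-4532 + D{\left(j \right)} = -4532 + 5 \cdot 12 = -4532 + 60 = -4472$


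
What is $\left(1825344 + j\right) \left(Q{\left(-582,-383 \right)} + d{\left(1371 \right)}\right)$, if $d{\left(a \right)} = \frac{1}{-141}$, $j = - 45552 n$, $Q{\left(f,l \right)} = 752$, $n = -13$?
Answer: $\frac{85444021040}{47} \approx 1.818 \cdot 10^{9}$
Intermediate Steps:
$j = 592176$ ($j = \left(-45552\right) \left(-13\right) = 592176$)
$d{\left(a \right)} = - \frac{1}{141}$
$\left(1825344 + j\right) \left(Q{\left(-582,-383 \right)} + d{\left(1371 \right)}\right) = \left(1825344 + 592176\right) \left(752 - \frac{1}{141}\right) = 2417520 \cdot \frac{106031}{141} = \frac{85444021040}{47}$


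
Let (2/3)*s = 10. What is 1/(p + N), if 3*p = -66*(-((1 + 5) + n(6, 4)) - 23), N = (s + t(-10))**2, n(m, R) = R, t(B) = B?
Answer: 1/751 ≈ 0.0013316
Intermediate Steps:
s = 15 (s = (3/2)*10 = 15)
N = 25 (N = (15 - 10)**2 = 5**2 = 25)
p = 726 (p = (-66*(-((1 + 5) + 4) - 23))/3 = (-66*(-(6 + 4) - 23))/3 = (-66*(-1*10 - 23))/3 = (-66*(-10 - 23))/3 = (-66*(-33))/3 = (1/3)*2178 = 726)
1/(p + N) = 1/(726 + 25) = 1/751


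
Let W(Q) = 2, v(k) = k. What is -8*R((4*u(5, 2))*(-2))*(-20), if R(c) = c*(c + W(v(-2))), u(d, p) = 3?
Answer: 84480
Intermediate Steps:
R(c) = c*(2 + c) (R(c) = c*(c + 2) = c*(2 + c))
-8*R((4*u(5, 2))*(-2))*(-20) = -8*(4*3)*(-2)*(2 + (4*3)*(-2))*(-20) = -8*12*(-2)*(2 + 12*(-2))*(-20) = -(-192)*(2 - 24)*(-20) = -(-192)*(-22)*(-20) = -8*528*(-20) = -4224*(-20) = 84480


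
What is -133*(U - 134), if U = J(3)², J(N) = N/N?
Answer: 17689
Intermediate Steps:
J(N) = 1
U = 1 (U = 1² = 1)
-133*(U - 134) = -133*(1 - 134) = -133*(-133) = -1*(-17689) = 17689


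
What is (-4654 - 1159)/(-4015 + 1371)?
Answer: 5813/2644 ≈ 2.1986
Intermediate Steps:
(-4654 - 1159)/(-4015 + 1371) = -5813/(-2644) = -5813*(-1/2644) = 5813/2644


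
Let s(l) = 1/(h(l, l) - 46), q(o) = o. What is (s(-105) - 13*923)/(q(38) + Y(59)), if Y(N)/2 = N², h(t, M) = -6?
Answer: -623949/364000 ≈ -1.7141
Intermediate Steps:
s(l) = -1/52 (s(l) = 1/(-6 - 46) = 1/(-52) = -1/52)
Y(N) = 2*N²
(s(-105) - 13*923)/(q(38) + Y(59)) = (-1/52 - 13*923)/(38 + 2*59²) = (-1/52 - 11999)/(38 + 2*3481) = -623949/(52*(38 + 6962)) = -623949/52/7000 = -623949/52*1/7000 = -623949/364000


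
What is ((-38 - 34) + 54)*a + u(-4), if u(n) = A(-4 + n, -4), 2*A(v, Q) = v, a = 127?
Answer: -2290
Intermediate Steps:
A(v, Q) = v/2
u(n) = -2 + n/2 (u(n) = (-4 + n)/2 = -2 + n/2)
((-38 - 34) + 54)*a + u(-4) = ((-38 - 34) + 54)*127 + (-2 + (½)*(-4)) = (-72 + 54)*127 + (-2 - 2) = -18*127 - 4 = -2286 - 4 = -2290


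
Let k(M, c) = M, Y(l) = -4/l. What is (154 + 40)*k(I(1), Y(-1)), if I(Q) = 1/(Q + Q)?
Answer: 97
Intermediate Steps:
I(Q) = 1/(2*Q)
(154 + 40)*k(I(1), Y(-1)) = (154 + 40)*((½)/1) = 194*((½)*1) = 194*(½) = 97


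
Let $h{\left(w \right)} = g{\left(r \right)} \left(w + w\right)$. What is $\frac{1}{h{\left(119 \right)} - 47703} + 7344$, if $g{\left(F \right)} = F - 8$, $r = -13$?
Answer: $\frac{387036143}{52701} \approx 7344.0$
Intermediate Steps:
$g{\left(F \right)} = -8 + F$
$h{\left(w \right)} = - 42 w$ ($h{\left(w \right)} = \left(-8 - 13\right) \left(w + w\right) = - 21 \cdot 2 w = - 42 w$)
$\frac{1}{h{\left(119 \right)} - 47703} + 7344 = \frac{1}{\left(-42\right) 119 - 47703} + 7344 = \frac{1}{-4998 - 47703} + 7344 = \frac{1}{-52701} + 7344 = - \frac{1}{52701} + 7344 = \frac{387036143}{52701}$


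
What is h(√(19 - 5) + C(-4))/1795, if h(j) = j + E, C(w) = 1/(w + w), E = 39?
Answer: 311/14360 + √14/1795 ≈ 0.023742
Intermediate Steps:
C(w) = 1/(2*w)
h(j) = 39 + j (h(j) = j + 39 = 39 + j)
h(√(19 - 5) + C(-4))/1795 = (39 + (√(19 - 5) + (½)/(-4)))/1795 = (39 + (√14 + (½)*(-¼)))*(1/1795) = (39 + (√14 - ⅛))*(1/1795) = (39 + (-⅛ + √14))*(1/1795) = (311/8 + √14)*(1/1795) = 311/14360 + √14/1795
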